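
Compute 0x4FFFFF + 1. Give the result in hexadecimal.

0x500000

The trailing 5 digits are F (max in base 16), so adding 1 cascades: they roll to 0 and the next digit up increments.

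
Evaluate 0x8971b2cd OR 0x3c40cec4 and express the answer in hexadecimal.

OR each hex digit independently (no carries):
  8|3=b, 9|c=d, 7|4=7, 1|0=1, b|c=f, 2|e=e, c|c=c, d|4=d

0xbd71fecd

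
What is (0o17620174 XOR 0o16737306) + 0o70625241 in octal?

0o71744533

First 0o17620174 XOR 0o16737306 = 0o01117272.
Add column by column in base 8, right to left:
  2+1 = 3
  7+4 = 3 carry 1
  2+2+1 = 5
  7+5 = 4 carry 1
  1+2+1 = 4
  1+6 = 7
  1+0 = 1
  0+7 = 7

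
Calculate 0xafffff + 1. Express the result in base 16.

0xb00000

The trailing 5 digits are F (max in base 16), so adding 1 cascades: they roll to 0 and the next digit up increments.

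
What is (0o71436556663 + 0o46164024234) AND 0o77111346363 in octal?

Add column by column in base 8, right to left:
  3+4 = 7
  6+3 = 1 carry 1
  6+2+1 = 1 carry 1
  6+4+1 = 3 carry 1
  5+2+1 = 0 carry 1
  5+0+1 = 6
  6+4 = 2 carry 1
  3+6+1 = 2 carry 1
  4+1+1 = 6
  1+6 = 7
  7+4 = 3 carry 1
  final carry 1
Sum = 0o137622603117; now AND with 0o77111346363:
  1&0=0, 3&7=3, 7&7=7, 6&1=0, 2&1=0, 2&1=0, 6&3=2, 0&4=0, 3&6=2, 1&3=1, 1&6=0, 7&3=3

0o37000202103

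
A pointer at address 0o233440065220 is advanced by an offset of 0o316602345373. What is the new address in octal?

Add column by column in base 8, right to left:
  0+3 = 3
  2+7 = 1 carry 1
  2+3+1 = 6
  5+5 = 2 carry 1
  6+4+1 = 3 carry 1
  0+3+1 = 4
  0+2 = 2
  4+0 = 4
  4+6 = 2 carry 1
  3+6+1 = 2 carry 1
  3+1+1 = 5
  2+3 = 5

0o552242432613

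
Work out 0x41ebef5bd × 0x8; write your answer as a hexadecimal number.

0x20f5f7ade8

Multiply each base-16 digit by 8, carrying:
  d×8 = 104 → write 8 carry 6
  b×8+6 = 94 → write e carry 5
  5×8+5 = 45 → write d carry 2
  f×8+2 = 122 → write a carry 7
  e×8+7 = 119 → write 7 carry 7
  b×8+7 = 95 → write f carry 5
  e×8+5 = 117 → write 5 carry 7
  1×8+7 = 15 → write f
  4×8 = 32 → write 0 carry 2
  remaining carry: 2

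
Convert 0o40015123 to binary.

0b100000000001101001010011

Each octal digit is 3 bits: 4=100 0=000 0=000 1=001 5=101 1=001 2=010 3=011.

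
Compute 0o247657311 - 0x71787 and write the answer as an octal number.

0o246043502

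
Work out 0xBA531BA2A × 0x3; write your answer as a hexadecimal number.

Multiply each base-16 digit by 3, carrying:
  A×3 = 30 → write E carry 1
  2×3+1 = 7 → write 7
  A×3 = 30 → write E carry 1
  B×3+1 = 34 → write 2 carry 2
  1×3+2 = 5 → write 5
  3×3 = 9 → write 9
  5×3 = 15 → write F
  A×3 = 30 → write E carry 1
  B×3+1 = 34 → write 2 carry 2
  remaining carry: 2

0x22EF952E7E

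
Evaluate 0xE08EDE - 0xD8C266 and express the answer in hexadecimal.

0x7CC78

Subtract column by column in base 16:
  E-6 → 8
  D-6 → 7
  E-2 → C
  8-C → C (borrow)
  0-8-1 → 7 (borrow)
  E-D-1 → 0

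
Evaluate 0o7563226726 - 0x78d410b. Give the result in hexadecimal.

0x363feccb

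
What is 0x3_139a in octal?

0o611632

Expand each hex digit to 4 bits: 3=0011 1=0001 3=0011 9=1001 a=1010.
Group the bits in threes: 110 001 001 110 011 010 → 611632.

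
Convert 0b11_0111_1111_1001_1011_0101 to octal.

Group the bits in threes: 001 101 111 111 100 110 110 101 → 15774665.

0o15774665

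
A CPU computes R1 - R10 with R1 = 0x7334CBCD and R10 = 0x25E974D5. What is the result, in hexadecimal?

Subtract column by column in base 16:
  D-5 → 8
  C-D → F (borrow)
  B-4-1 → 6
  C-7 → 5
  4-9 → B (borrow)
  3-E-1 → 4 (borrow)
  3-5-1 → D (borrow)
  7-2-1 → 4

0x4D4B56F8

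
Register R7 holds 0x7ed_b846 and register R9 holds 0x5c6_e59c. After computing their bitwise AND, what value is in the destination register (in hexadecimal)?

0x5c4a004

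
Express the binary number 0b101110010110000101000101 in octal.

0o56260505

Group the bits in threes: 101 110 010 110 000 101 000 101 → 56260505.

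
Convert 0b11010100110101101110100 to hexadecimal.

Group the bits into nibbles: 0110 1010 0110 1011 0111 0100 → 6A6B74.

0x6A6B74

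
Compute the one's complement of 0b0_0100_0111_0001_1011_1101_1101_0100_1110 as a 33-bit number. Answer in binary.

0b110111000111001000010001010110001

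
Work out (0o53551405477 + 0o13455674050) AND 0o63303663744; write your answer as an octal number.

0o63203201544

Add column by column in base 8, right to left:
  7+0 = 7
  7+5 = 4 carry 1
  4+0+1 = 5
  5+4 = 1 carry 1
  0+7+1 = 0 carry 1
  4+6+1 = 3 carry 1
  1+5+1 = 7
  5+5 = 2 carry 1
  5+4+1 = 2 carry 1
  3+3+1 = 7
  5+1 = 6
Sum = 0o67227301547; now AND with 0o63303663744:
  6&6=6, 7&3=3, 2&3=2, 2&0=0, 7&3=3, 3&6=2, 0&6=0, 1&3=1, 5&7=5, 4&4=4, 7&4=4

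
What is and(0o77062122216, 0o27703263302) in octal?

0o27002022202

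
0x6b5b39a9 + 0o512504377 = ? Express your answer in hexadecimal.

0x7085c2a8

0o512504377 = 0x52a88ff in hexadecimal.
Add column by column in base 16, right to left:
  9+f = 8 carry 1
  a+f+1 = a carry 1
  9+8+1 = 2 carry 1
  3+8+1 = c
  b+a = 5 carry 1
  5+2+1 = 8
  b+5 = 0 carry 1
  6+0+1 = 7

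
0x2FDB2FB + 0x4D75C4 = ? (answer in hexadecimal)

0x34B28BF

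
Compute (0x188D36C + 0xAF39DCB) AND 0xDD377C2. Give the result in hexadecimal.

Add column by column in base 16, right to left:
  C+B = 7 carry 1
  6+C+1 = 3 carry 1
  3+D+1 = 1 carry 1
  D+9+1 = 7 carry 1
  8+3+1 = C
  8+F = 7 carry 1
  1+A+1 = C
Sum = 0xC7C7137; now AND with 0xDD377C2:
  C&D=C, 7&D=5, C&3=0, 7&7=7, 1&7=1, 3&C=0, 7&2=2

0xC507102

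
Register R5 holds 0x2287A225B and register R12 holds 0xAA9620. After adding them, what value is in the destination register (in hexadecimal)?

0x22924B87B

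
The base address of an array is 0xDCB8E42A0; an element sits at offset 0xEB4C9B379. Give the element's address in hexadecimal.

0x1C8057F619

Add column by column in base 16, right to left:
  0+9 = 9
  A+7 = 1 carry 1
  2+3+1 = 6
  4+B = F
  E+9 = 7 carry 1
  8+C+1 = 5 carry 1
  B+4+1 = 0 carry 1
  C+B+1 = 8 carry 1
  D+E+1 = C carry 1
  final carry 1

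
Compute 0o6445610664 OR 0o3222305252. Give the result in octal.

OR each oct digit independently (no carries):
  6|3=7, 4|2=6, 4|2=6, 5|2=7, 6|3=7, 1|0=1, 0|5=5, 6|2=6, 6|5=7, 4|2=6

0o7667715676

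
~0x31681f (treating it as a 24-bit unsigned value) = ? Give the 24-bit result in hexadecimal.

0xce97e0

Each hex digit d becomes f−d:
  3→c, 1→e, 6→9, 8→7, 1→e, f→0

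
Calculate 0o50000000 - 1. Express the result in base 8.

The trailing 7 digits are 0, so subtracting 1 borrows through: they become 7 and the next digit up decrements.

0o47777777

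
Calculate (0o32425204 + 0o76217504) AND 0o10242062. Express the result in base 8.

0o10240000

Add column by column in base 8, right to left:
  4+4 = 0 carry 1
  0+0+1 = 1
  2+5 = 7
  5+7 = 4 carry 1
  2+1+1 = 4
  4+2 = 6
  2+6 = 0 carry 1
  3+7+1 = 3 carry 1
  final carry 1
Sum = 0o130644710; now AND with 0o10242062:
  1&0=0, 3&1=1, 0&0=0, 6&2=2, 4&4=4, 4&2=0, 7&0=0, 1&6=0, 0&2=0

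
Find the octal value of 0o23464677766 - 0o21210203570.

0o2254474176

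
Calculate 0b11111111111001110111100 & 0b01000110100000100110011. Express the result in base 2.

AND bit by bit (1 only where both bits are 1):
  11111111111001110111100
& 01000110100000100110011
= 01000110100000100110000

0b01000110100000100110000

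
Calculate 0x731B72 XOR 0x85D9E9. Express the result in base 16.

0xF6C29B

XOR each hex digit independently (no carries):
  7^8=F, 3^5=6, 1^D=C, B^9=2, 7^E=9, 2^9=B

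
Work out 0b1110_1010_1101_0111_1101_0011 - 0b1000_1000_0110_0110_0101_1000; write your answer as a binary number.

0b11000100111000101111011

Subtract column by column in base 2:
  1-0 → 1
  1-0 → 1
  0-0 → 0
  0-1 → 1 (borrow)
  1-1-1 → 1 (borrow)
  0-0-1 → 1 (borrow)
  1-1-1 → 1 (borrow)
  1-0-1 → 0
  1-0 → 1
  1-1 → 0
  1-1 → 0
  0-0 → 0
  1-0 → 1
  0-1 → 1 (borrow)
  1-1-1 → 1 (borrow)
  1-0-1 → 0
  0-0 → 0
  1-0 → 1
  0-0 → 0
  1-1 → 0
  0-0 → 0
  1-0 → 1
  1-0 → 1
  1-1 → 0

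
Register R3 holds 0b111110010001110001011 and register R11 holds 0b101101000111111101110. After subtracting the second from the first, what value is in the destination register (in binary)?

0b10001001001110011101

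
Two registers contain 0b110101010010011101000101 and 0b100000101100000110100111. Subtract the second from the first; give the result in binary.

0b10100100110010110011110

Subtract column by column in base 2:
  1-1 → 0
  0-1 → 1 (borrow)
  1-1-1 → 1 (borrow)
  0-0-1 → 1 (borrow)
  0-0-1 → 1 (borrow)
  0-1-1 → 0 (borrow)
  1-0-1 → 0
  0-1 → 1 (borrow)
  1-1-1 → 1 (borrow)
  1-0-1 → 0
  1-0 → 1
  0-0 → 0
  0-0 → 0
  1-0 → 1
  0-1 → 1 (borrow)
  0-1-1 → 0 (borrow)
  1-0-1 → 0
  0-1 → 1 (borrow)
  1-0-1 → 0
  0-0 → 0
  1-0 → 1
  0-0 → 0
  1-0 → 1
  1-1 → 0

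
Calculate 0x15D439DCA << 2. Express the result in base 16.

2 bits is not a whole number of base-16 digits; in binary: 101011101010000111001110111001010 << 2 = 10101110101000011100111011100101000.

0x5750E7728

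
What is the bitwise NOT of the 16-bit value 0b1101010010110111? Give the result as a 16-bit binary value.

Invert each bit: 1101010010110111 → 0010101101001000.

0b0010101101001000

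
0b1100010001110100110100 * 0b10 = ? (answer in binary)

Multiply each base-2 digit by 2, carrying:
  0×2 = 0 → write 0
  0×2 = 0 → write 0
  1×2 = 2 → write 0 carry 1
  0×2+1 = 1 → write 1
  1×2 = 2 → write 0 carry 1
  1×2+1 = 3 → write 1 carry 1
  0×2+1 = 1 → write 1
  0×2 = 0 → write 0
  1×2 = 2 → write 0 carry 1
  0×2+1 = 1 → write 1
  1×2 = 2 → write 0 carry 1
  1×2+1 = 3 → write 1 carry 1
  1×2+1 = 3 → write 1 carry 1
  0×2+1 = 1 → write 1
  0×2 = 0 → write 0
  0×2 = 0 → write 0
  1×2 = 2 → write 0 carry 1
  0×2+1 = 1 → write 1
  0×2 = 0 → write 0
  0×2 = 0 → write 0
  1×2 = 2 → write 0 carry 1
  1×2+1 = 3 → write 1 carry 1
  remaining carry: 1

0b11000100011101001101000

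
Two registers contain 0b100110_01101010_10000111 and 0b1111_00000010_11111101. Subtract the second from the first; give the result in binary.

0b101110110011110001010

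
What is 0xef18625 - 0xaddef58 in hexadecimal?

0x41396cd

Subtract column by column in base 16:
  5-8 → d (borrow)
  2-5-1 → c (borrow)
  6-f-1 → 6 (borrow)
  8-e-1 → 9 (borrow)
  1-d-1 → 3 (borrow)
  f-d-1 → 1
  e-a → 4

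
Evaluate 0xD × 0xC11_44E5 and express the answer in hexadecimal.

0x9CE07FA1

Multiply each base-16 digit by 13, carrying:
  5×13 = 65 → write 1 carry 4
  E×13+4 = 186 → write A carry 11
  4×13+11 = 63 → write F carry 3
  4×13+3 = 55 → write 7 carry 3
  1×13+3 = 16 → write 0 carry 1
  1×13+1 = 14 → write E
  C×13 = 156 → write C carry 9
  remaining carry: 9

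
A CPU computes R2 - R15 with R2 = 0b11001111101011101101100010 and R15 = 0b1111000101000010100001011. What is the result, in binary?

Subtract column by column in base 2:
  0-1 → 1 (borrow)
  1-1-1 → 1 (borrow)
  0-0-1 → 1 (borrow)
  0-1-1 → 0 (borrow)
  0-0-1 → 1 (borrow)
  1-0-1 → 0
  1-0 → 1
  0-0 → 0
  1-1 → 0
  1-0 → 1
  0-1 → 1 (borrow)
  1-0-1 → 0
  1-0 → 1
  1-0 → 1
  0-0 → 0
  1-1 → 0
  0-0 → 0
  1-1 → 0
  1-0 → 1
  1-0 → 1
  1-0 → 1
  1-1 → 0
  0-1 → 1 (borrow)
  0-1-1 → 0 (borrow)
  1-1-1 → 1 (borrow)
  1-0-1 → 0

0b1010111000011011001010111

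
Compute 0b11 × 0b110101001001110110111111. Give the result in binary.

0b10011111011101100100111101

Multiply each base-2 digit by 3, carrying:
  1×3 = 3 → write 1 carry 1
  1×3+1 = 4 → write 0 carry 2
  1×3+2 = 5 → write 1 carry 2
  1×3+2 = 5 → write 1 carry 2
  1×3+2 = 5 → write 1 carry 2
  1×3+2 = 5 → write 1 carry 2
  0×3+2 = 2 → write 0 carry 1
  1×3+1 = 4 → write 0 carry 2
  1×3+2 = 5 → write 1 carry 2
  0×3+2 = 2 → write 0 carry 1
  1×3+1 = 4 → write 0 carry 2
  1×3+2 = 5 → write 1 carry 2
  1×3+2 = 5 → write 1 carry 2
  0×3+2 = 2 → write 0 carry 1
  0×3+1 = 1 → write 1
  1×3 = 3 → write 1 carry 1
  0×3+1 = 1 → write 1
  0×3 = 0 → write 0
  1×3 = 3 → write 1 carry 1
  0×3+1 = 1 → write 1
  1×3 = 3 → write 1 carry 1
  0×3+1 = 1 → write 1
  1×3 = 3 → write 1 carry 1
  1×3+1 = 4 → write 0 carry 2
  remaining carry: 10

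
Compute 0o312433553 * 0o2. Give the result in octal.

Multiply each base-8 digit by 2, carrying:
  3×2 = 6 → write 6
  5×2 = 10 → write 2 carry 1
  5×2+1 = 11 → write 3 carry 1
  3×2+1 = 7 → write 7
  3×2 = 6 → write 6
  4×2 = 8 → write 0 carry 1
  2×2+1 = 5 → write 5
  1×2 = 2 → write 2
  3×2 = 6 → write 6

0o625067326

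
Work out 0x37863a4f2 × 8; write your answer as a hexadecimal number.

Multiply each base-16 digit by 8, carrying:
  2×8 = 16 → write 0 carry 1
  f×8+1 = 121 → write 9 carry 7
  4×8+7 = 39 → write 7 carry 2
  a×8+2 = 82 → write 2 carry 5
  3×8+5 = 29 → write d carry 1
  6×8+1 = 49 → write 1 carry 3
  8×8+3 = 67 → write 3 carry 4
  7×8+4 = 60 → write c carry 3
  3×8+3 = 27 → write b carry 1
  remaining carry: 1

0x1bc31d2790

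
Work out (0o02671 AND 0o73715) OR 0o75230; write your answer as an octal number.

0o02671 AND 0o73715 = 0o02611.
Then OR with 0o75230.

0o77631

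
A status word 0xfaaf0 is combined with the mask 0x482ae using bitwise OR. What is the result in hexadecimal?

0xfaafe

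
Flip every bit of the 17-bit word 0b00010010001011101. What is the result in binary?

0b11101101110100010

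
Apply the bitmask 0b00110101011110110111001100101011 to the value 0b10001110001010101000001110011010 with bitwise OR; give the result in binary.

OR bit by bit (1 where either bit is 1):
  10001110001010101000001110011010
| 00110101011110110111001100101011
= 10111111011110111111001110111011

0b10111111011110111111001110111011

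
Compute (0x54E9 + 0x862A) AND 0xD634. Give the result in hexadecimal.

0xD210

Add column by column in base 16, right to left:
  9+A = 3 carry 1
  E+2+1 = 1 carry 1
  4+6+1 = B
  5+8 = D
Sum = 0xDB13; now AND with 0xD634:
  D&D=D, B&6=2, 1&3=1, 3&4=0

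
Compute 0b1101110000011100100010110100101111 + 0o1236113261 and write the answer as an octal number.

0o157272541740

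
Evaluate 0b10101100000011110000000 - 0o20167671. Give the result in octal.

0o5213707

0b10101100000011110000000 = 0o25403600 in octal.
Subtract column by column in base 8:
  0-1 → 7 (borrow)
  0-7-1 → 0 (borrow)
  6-6-1 → 7 (borrow)
  3-7-1 → 3 (borrow)
  0-6-1 → 1 (borrow)
  4-1-1 → 2
  5-0 → 5
  2-2 → 0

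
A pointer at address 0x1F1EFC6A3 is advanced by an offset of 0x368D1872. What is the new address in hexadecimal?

0x2287CDF15

Add column by column in base 16, right to left:
  3+2 = 5
  A+7 = 1 carry 1
  6+8+1 = F
  C+1 = D
  F+D = C carry 1
  E+8+1 = 7 carry 1
  1+6+1 = 8
  F+3 = 2 carry 1
  1+0+1 = 2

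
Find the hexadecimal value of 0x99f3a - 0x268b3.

Subtract column by column in base 16:
  a-3 → 7
  3-b → 8 (borrow)
  f-8-1 → 6
  9-6 → 3
  9-2 → 7

0x73687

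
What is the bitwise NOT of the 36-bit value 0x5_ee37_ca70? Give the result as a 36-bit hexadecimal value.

0xa11c8358f

Each hex digit d becomes f−d:
  5→a, e→1, e→1, 3→c, 7→8, c→3, a→5, 7→8, 0→f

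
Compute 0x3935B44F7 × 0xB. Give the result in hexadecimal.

0x2754EBF69D

Multiply each base-16 digit by 11, carrying:
  7×11 = 77 → write D carry 4
  F×11+4 = 169 → write 9 carry 10
  4×11+10 = 54 → write 6 carry 3
  4×11+3 = 47 → write F carry 2
  B×11+2 = 123 → write B carry 7
  5×11+7 = 62 → write E carry 3
  3×11+3 = 36 → write 4 carry 2
  9×11+2 = 101 → write 5 carry 6
  3×11+6 = 39 → write 7 carry 2
  remaining carry: 2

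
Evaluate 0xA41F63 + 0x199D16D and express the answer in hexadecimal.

Add column by column in base 16, right to left:
  3+D = 0 carry 1
  6+6+1 = D
  F+1 = 0 carry 1
  1+D+1 = F
  4+9 = D
  A+9 = 3 carry 1
  0+1+1 = 2

0x23DF0D0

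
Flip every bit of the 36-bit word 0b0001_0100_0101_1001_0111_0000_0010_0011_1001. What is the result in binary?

Invert each bit: 000101000101100101110000001000111001 → 111010111010011010001111110111000110.

0b111010111010011010001111110111000110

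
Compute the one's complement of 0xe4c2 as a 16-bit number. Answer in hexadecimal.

0x1b3d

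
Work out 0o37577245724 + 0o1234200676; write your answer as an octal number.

Add column by column in base 8, right to left:
  4+6 = 2 carry 1
  2+7+1 = 2 carry 1
  7+6+1 = 6 carry 1
  5+0+1 = 6
  4+0 = 4
  2+2 = 4
  7+4 = 3 carry 1
  7+3+1 = 3 carry 1
  5+2+1 = 0 carry 1
  7+1+1 = 1 carry 1
  3+0+1 = 4

0o41033446622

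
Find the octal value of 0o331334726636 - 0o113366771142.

0o215745735474

Subtract column by column in base 8:
  6-2 → 4
  3-4 → 7 (borrow)
  6-1-1 → 4
  6-1 → 5
  2-7 → 3 (borrow)
  7-7-1 → 7 (borrow)
  4-6-1 → 5 (borrow)
  3-6-1 → 4 (borrow)
  3-3-1 → 7 (borrow)
  1-3-1 → 5 (borrow)
  3-1-1 → 1
  3-1 → 2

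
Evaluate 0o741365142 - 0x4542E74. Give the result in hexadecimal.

0x331BBEE

0o741365142 = 0x785EA62 in hexadecimal.
Subtract column by column in base 16:
  2-4 → E (borrow)
  6-7-1 → E (borrow)
  A-E-1 → B (borrow)
  E-2-1 → B
  5-4 → 1
  8-5 → 3
  7-4 → 3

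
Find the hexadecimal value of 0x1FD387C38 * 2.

0x3FA70F870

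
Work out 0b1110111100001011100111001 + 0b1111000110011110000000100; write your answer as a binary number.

Add column by column in base 2, right to left:
  1+0 = 1
  0+0 = 0
  0+1 = 1
  1+0 = 1
  1+0 = 1
  1+0 = 1
  0+0 = 0
  0+0 = 0
  1+0 = 1
  1+0 = 1
  1+1 = 0 carry 1
  0+1+1 = 0 carry 1
  1+1+1 = 1 carry 1
  0+1+1 = 0 carry 1
  0+0+1 = 1
  0+0 = 0
  0+1 = 1
  1+1 = 0 carry 1
  1+0+1 = 0 carry 1
  1+0+1 = 0 carry 1
  1+0+1 = 0 carry 1
  0+1+1 = 0 carry 1
  1+1+1 = 1 carry 1
  1+1+1 = 1 carry 1
  1+1+1 = 1 carry 1
  final carry 1

0b11110000010101001100111101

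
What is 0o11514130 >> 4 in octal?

0o464605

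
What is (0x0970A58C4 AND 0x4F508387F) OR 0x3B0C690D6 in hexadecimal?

0x0970A58C4 AND 0x4F508387F = 0x095081844.
Then OR with 0x3B0C690D6.

0x3B5CE98D6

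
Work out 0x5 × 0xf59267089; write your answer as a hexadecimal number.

0x4cbdc032ad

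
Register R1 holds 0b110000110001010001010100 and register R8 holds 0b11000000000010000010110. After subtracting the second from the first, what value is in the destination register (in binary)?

0b11000110001000000111110

Subtract column by column in base 2:
  0-0 → 0
  0-1 → 1 (borrow)
  1-1-1 → 1 (borrow)
  0-0-1 → 1 (borrow)
  1-1-1 → 1 (borrow)
  0-0-1 → 1 (borrow)
  1-0-1 → 0
  0-0 → 0
  0-0 → 0
  0-0 → 0
  1-1 → 0
  0-0 → 0
  1-0 → 1
  0-0 → 0
  0-0 → 0
  0-0 → 0
  1-0 → 1
  1-0 → 1
  0-0 → 0
  0-0 → 0
  0-0 → 0
  0-1 → 1 (borrow)
  1-1-1 → 1 (borrow)
  1-0-1 → 0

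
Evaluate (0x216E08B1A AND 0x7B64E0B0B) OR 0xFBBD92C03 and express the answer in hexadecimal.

0xFBFD92F0B

0x216E08B1A AND 0x7B64E0B0B = 0x216400B0A.
Then OR with 0xFBBD92C03.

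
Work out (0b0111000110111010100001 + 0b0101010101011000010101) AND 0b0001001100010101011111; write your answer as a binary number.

0b1100010000010110

Add column by column in base 2, right to left:
  1+1 = 0 carry 1
  0+0+1 = 1
  0+1 = 1
  0+0 = 0
  0+1 = 1
  1+0 = 1
  0+0 = 0
  1+0 = 1
  0+0 = 0
  1+1 = 0 carry 1
  1+1+1 = 1 carry 1
  1+0+1 = 0 carry 1
  0+1+1 = 0 carry 1
  1+0+1 = 0 carry 1
  1+1+1 = 1 carry 1
  0+0+1 = 1
  0+1 = 1
  0+0 = 0
  1+1 = 0 carry 1
  1+0+1 = 0 carry 1
  1+1+1 = 1 carry 1
  final carry 1
Sum = 0b1100011100010010110110; now AND with 0b0001001100010101011111:
  1100011100010010110110
& 0001001100010101011111
= 0000001100010000010110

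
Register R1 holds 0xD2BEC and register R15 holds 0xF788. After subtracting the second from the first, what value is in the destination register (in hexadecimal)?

0xC3464

Subtract column by column in base 16:
  C-8 → 4
  E-8 → 6
  B-7 → 4
  2-F → 3 (borrow)
  D-0-1 → C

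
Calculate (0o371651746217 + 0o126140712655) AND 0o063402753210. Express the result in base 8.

Add column by column in base 8, right to left:
  7+5 = 4 carry 1
  1+5+1 = 7
  2+6 = 0 carry 1
  6+2+1 = 1 carry 1
  4+1+1 = 6
  7+7 = 6 carry 1
  1+0+1 = 2
  5+4 = 1 carry 1
  6+1+1 = 0 carry 1
  1+6+1 = 0 carry 1
  7+2+1 = 2 carry 1
  3+1+1 = 5
Sum = 0o520012661074; now AND with 0o063402753210:
  5&0=0, 2&6=2, 0&3=0, 0&4=0, 1&0=0, 2&2=2, 6&7=6, 6&5=4, 1&3=1, 0&2=0, 7&1=1, 4&0=0

0o20002641010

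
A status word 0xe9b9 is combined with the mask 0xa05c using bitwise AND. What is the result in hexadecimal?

0xa018

AND each hex digit independently (no carries):
  e&a=a, 9&0=0, b&5=1, 9&c=8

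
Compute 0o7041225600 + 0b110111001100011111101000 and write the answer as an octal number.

0o7130371550

0b110111001100011111101000 = 0o67143750 in octal.
Add column by column in base 8, right to left:
  0+0 = 0
  0+5 = 5
  6+7 = 5 carry 1
  5+3+1 = 1 carry 1
  2+4+1 = 7
  2+1 = 3
  1+7 = 0 carry 1
  4+6+1 = 3 carry 1
  0+0+1 = 1
  7+0 = 7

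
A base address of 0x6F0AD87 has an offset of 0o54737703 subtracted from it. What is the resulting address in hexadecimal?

0x63CEDC4

0o54737703 = 0xB3BFC3 in hexadecimal.
Subtract column by column in base 16:
  7-3 → 4
  8-C → C (borrow)
  D-F-1 → D (borrow)
  A-B-1 → E (borrow)
  0-3-1 → C (borrow)
  F-B-1 → 3
  6-0 → 6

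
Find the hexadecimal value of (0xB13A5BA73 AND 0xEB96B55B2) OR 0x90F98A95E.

0xB13A5BA73 AND 0xEB96B55B2 = 0xA11211032.
Then OR with 0x90F98A95E.

0xB1FB9B97E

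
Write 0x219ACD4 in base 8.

0o206326324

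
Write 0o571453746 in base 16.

0x5E657E6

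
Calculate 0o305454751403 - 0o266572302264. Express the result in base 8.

Subtract column by column in base 8:
  3-4 → 7 (borrow)
  0-6-1 → 1 (borrow)
  4-2-1 → 1
  1-2 → 7 (borrow)
  5-0-1 → 4
  7-3 → 4
  4-2 → 2
  5-7 → 6 (borrow)
  4-5-1 → 6 (borrow)
  5-6-1 → 6 (borrow)
  0-6-1 → 1 (borrow)
  3-2-1 → 0

0o16662447117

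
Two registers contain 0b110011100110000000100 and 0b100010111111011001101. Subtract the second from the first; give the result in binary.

0b10000100110100110111

Subtract column by column in base 2:
  0-1 → 1 (borrow)
  0-0-1 → 1 (borrow)
  1-1-1 → 1 (borrow)
  0-1-1 → 0 (borrow)
  0-0-1 → 1 (borrow)
  0-0-1 → 1 (borrow)
  0-1-1 → 0 (borrow)
  0-1-1 → 0 (borrow)
  0-0-1 → 1 (borrow)
  0-1-1 → 0 (borrow)
  1-1-1 → 1 (borrow)
  1-1-1 → 1 (borrow)
  0-1-1 → 0 (borrow)
  0-1-1 → 0 (borrow)
  1-1-1 → 1 (borrow)
  1-0-1 → 0
  1-1 → 0
  0-0 → 0
  0-0 → 0
  1-0 → 1
  1-1 → 0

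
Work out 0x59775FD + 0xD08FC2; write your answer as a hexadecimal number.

Add column by column in base 16, right to left:
  D+2 = F
  F+C = B carry 1
  5+F+1 = 5 carry 1
  7+8+1 = 0 carry 1
  7+0+1 = 8
  9+D = 6 carry 1
  5+0+1 = 6

0x66805BF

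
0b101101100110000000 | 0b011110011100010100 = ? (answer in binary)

0b111111111110010100

OR bit by bit (1 where either bit is 1):
  101101100110000000
| 011110011100010100
= 111111111110010100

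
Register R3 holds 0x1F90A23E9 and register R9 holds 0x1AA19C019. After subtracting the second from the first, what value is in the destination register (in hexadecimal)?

0x4EF063D0

Subtract column by column in base 16:
  9-9 → 0
  E-1 → D
  3-0 → 3
  2-C → 6 (borrow)
  A-9-1 → 0
  0-1 → F (borrow)
  9-A-1 → E (borrow)
  F-A-1 → 4
  1-1 → 0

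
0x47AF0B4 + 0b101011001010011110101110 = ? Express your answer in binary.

0b101001001111001100001100010

0x47AF0B4 = 0b100011110101111000010110100 in binary.
Add column by column in base 2, right to left:
  0+0 = 0
  0+1 = 1
  1+1 = 0 carry 1
  0+1+1 = 0 carry 1
  1+0+1 = 0 carry 1
  1+1+1 = 1 carry 1
  0+0+1 = 1
  1+1 = 0 carry 1
  0+1+1 = 0 carry 1
  0+1+1 = 0 carry 1
  0+1+1 = 0 carry 1
  0+0+1 = 1
  1+0 = 1
  1+1 = 0 carry 1
  1+0+1 = 0 carry 1
  1+1+1 = 1 carry 1
  0+0+1 = 1
  1+0 = 1
  0+1 = 1
  1+1 = 0 carry 1
  1+0+1 = 0 carry 1
  1+1+1 = 1 carry 1
  1+0+1 = 0 carry 1
  0+1+1 = 0 carry 1
  0+0+1 = 1
  0+0 = 0
  1+0 = 1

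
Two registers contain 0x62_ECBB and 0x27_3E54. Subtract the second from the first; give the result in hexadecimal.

0x3BAE67

Subtract column by column in base 16:
  B-4 → 7
  B-5 → 6
  C-E → E (borrow)
  E-3-1 → A
  2-7 → B (borrow)
  6-2-1 → 3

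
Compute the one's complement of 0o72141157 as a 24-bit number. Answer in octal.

Each oct digit d becomes 7−d:
  7→0, 2→5, 1→6, 4→3, 1→6, 1→6, 5→2, 7→0

0o05636620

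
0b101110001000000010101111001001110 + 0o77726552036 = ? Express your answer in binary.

0o77726552036 = 0b111111111010110101101010000011110 in binary.
Add column by column in base 2, right to left:
  0+0 = 0
  1+1 = 0 carry 1
  1+1+1 = 1 carry 1
  1+1+1 = 1 carry 1
  0+1+1 = 0 carry 1
  0+0+1 = 1
  1+0 = 1
  0+0 = 0
  0+0 = 0
  1+0 = 1
  1+1 = 0 carry 1
  1+0+1 = 0 carry 1
  1+1+1 = 1 carry 1
  0+0+1 = 1
  1+1 = 0 carry 1
  0+1+1 = 0 carry 1
  1+0+1 = 0 carry 1
  0+1+1 = 0 carry 1
  0+0+1 = 1
  0+1 = 1
  0+1 = 1
  0+0 = 0
  0+1 = 1
  0+0 = 0
  1+1 = 0 carry 1
  0+1+1 = 0 carry 1
  0+1+1 = 0 carry 1
  0+1+1 = 0 carry 1
  1+1+1 = 1 carry 1
  1+1+1 = 1 carry 1
  1+1+1 = 1 carry 1
  0+1+1 = 0 carry 1
  1+1+1 = 1 carry 1
  final carry 1

0b1101110000010111000011001001101100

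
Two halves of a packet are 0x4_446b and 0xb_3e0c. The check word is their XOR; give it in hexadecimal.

XOR each hex digit independently (no carries):
  4^b=f, 4^3=7, 4^e=a, 6^0=6, b^c=7

0xf7a67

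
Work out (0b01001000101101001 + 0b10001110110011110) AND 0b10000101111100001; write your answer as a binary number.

Add column by column in base 2, right to left:
  1+0 = 1
  0+1 = 1
  0+1 = 1
  1+1 = 0 carry 1
  0+1+1 = 0 carry 1
  1+0+1 = 0 carry 1
  1+0+1 = 0 carry 1
  0+1+1 = 0 carry 1
  1+1+1 = 1 carry 1
  0+0+1 = 1
  0+1 = 1
  0+1 = 1
  1+1 = 0 carry 1
  0+0+1 = 1
  0+0 = 0
  1+0 = 1
  0+1 = 1
Sum = 0b11010111100000111; now AND with 0b10000101111100001:
  11010111100000111
& 10000101111100001
= 10000101100000001

0b10000101100000001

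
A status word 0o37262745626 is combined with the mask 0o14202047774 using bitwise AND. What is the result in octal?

AND each oct digit independently (no carries):
  3&1=1, 7&4=4, 2&2=2, 6&0=0, 2&2=2, 7&0=0, 4&4=4, 5&7=5, 6&7=6, 2&7=2, 6&4=4

0o14202045624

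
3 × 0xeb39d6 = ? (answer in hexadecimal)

0x2c1ad82

Multiply each base-16 digit by 3, carrying:
  6×3 = 18 → write 2 carry 1
  d×3+1 = 40 → write 8 carry 2
  9×3+2 = 29 → write d carry 1
  3×3+1 = 10 → write a
  b×3 = 33 → write 1 carry 2
  e×3+2 = 44 → write c carry 2
  remaining carry: 2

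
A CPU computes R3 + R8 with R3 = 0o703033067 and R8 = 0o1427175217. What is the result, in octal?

0o2332230306

Add column by column in base 8, right to left:
  7+7 = 6 carry 1
  6+1+1 = 0 carry 1
  0+2+1 = 3
  3+5 = 0 carry 1
  3+7+1 = 3 carry 1
  0+1+1 = 2
  3+7 = 2 carry 1
  0+2+1 = 3
  7+4 = 3 carry 1
  0+1+1 = 2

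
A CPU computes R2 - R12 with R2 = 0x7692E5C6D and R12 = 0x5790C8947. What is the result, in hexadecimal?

0x1F021D326

Subtract column by column in base 16:
  D-7 → 6
  6-4 → 2
  C-9 → 3
  5-8 → D (borrow)
  E-C-1 → 1
  2-0 → 2
  9-9 → 0
  6-7 → F (borrow)
  7-5-1 → 1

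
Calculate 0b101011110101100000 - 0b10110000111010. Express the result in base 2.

Subtract column by column in base 2:
  0-0 → 0
  0-1 → 1 (borrow)
  0-0-1 → 1 (borrow)
  0-1-1 → 0 (borrow)
  0-1-1 → 0 (borrow)
  1-1-1 → 1 (borrow)
  1-0-1 → 0
  0-0 → 0
  1-0 → 1
  0-0 → 0
  1-1 → 0
  1-1 → 0
  1-0 → 1
  1-1 → 0
  0-0 → 0
  1-0 → 1
  0-0 → 0
  1-0 → 1

0b101001000100100110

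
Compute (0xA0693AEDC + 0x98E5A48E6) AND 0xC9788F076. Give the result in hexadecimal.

0x9488F042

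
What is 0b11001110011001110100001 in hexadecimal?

0x6733A1

Group the bits into nibbles: 0110 0111 0011 0011 1010 0001 → 6733A1.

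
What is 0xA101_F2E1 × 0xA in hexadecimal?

Multiply each base-16 digit by 10, carrying:
  1×10 = 10 → write A
  E×10 = 140 → write C carry 8
  2×10+8 = 28 → write C carry 1
  F×10+1 = 151 → write 7 carry 9
  1×10+9 = 19 → write 3 carry 1
  0×10+1 = 1 → write 1
  1×10 = 10 → write A
  A×10 = 100 → write 4 carry 6
  remaining carry: 6

0x64A137CCA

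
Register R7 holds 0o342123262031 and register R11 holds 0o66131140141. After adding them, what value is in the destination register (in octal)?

0o430254422172

Add column by column in base 8, right to left:
  1+1 = 2
  3+4 = 7
  0+1 = 1
  2+0 = 2
  6+4 = 2 carry 1
  2+1+1 = 4
  3+1 = 4
  2+3 = 5
  1+1 = 2
  2+6 = 0 carry 1
  4+6+1 = 3 carry 1
  3+0+1 = 4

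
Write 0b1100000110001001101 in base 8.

0o1406115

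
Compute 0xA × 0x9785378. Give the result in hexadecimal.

Multiply each base-16 digit by 10, carrying:
  8×10 = 80 → write 0 carry 5
  7×10+5 = 75 → write B carry 4
  3×10+4 = 34 → write 2 carry 2
  5×10+2 = 52 → write 4 carry 3
  8×10+3 = 83 → write 3 carry 5
  7×10+5 = 75 → write B carry 4
  9×10+4 = 94 → write E carry 5
  remaining carry: 5

0x5EB342B0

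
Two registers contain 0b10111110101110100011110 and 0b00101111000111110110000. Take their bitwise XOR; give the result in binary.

XOR bit by bit (1 where the bits differ):
  10111110101110100011110
^ 00101111000111110110000
= 10010001101001010101110

0b10010001101001010101110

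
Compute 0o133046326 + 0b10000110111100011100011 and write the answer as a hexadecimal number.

0o133046326 = 0x16C4CD6 in hexadecimal.
0b10000110111100011100011 = 0x4378E3 in hexadecimal.
Add column by column in base 16, right to left:
  6+3 = 9
  D+E = B carry 1
  C+8+1 = 5 carry 1
  4+7+1 = C
  C+3 = F
  6+4 = A
  1+0 = 1

0x1AFC5B9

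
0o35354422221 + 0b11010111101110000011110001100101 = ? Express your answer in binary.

0o35354422221 = 0b11101011101100100010010010010001 in binary.
Add column by column in base 2, right to left:
  1+1 = 0 carry 1
  0+0+1 = 1
  0+1 = 1
  0+0 = 0
  1+0 = 1
  0+1 = 1
  0+1 = 1
  1+0 = 1
  0+0 = 0
  0+0 = 0
  1+1 = 0 carry 1
  0+1+1 = 0 carry 1
  0+1+1 = 0 carry 1
  1+1+1 = 1 carry 1
  0+0+1 = 1
  0+0 = 0
  0+0 = 0
  1+0 = 1
  0+0 = 0
  0+1 = 1
  1+1 = 0 carry 1
  1+1+1 = 1 carry 1
  0+0+1 = 1
  1+1 = 0 carry 1
  1+1+1 = 1 carry 1
  1+1+1 = 1 carry 1
  0+1+1 = 0 carry 1
  1+0+1 = 0 carry 1
  0+1+1 = 0 carry 1
  1+0+1 = 0 carry 1
  1+1+1 = 1 carry 1
  1+1+1 = 1 carry 1
  final carry 1

0b111000011011010100110000011110110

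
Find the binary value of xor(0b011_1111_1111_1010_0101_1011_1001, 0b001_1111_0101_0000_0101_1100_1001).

0b010000010101010000001110000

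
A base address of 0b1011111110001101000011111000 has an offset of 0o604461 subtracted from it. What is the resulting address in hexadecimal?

0b1011111110001101000011111000 = 0xbf8d0f8 in hexadecimal.
0o604461 = 0x30931 in hexadecimal.
Subtract column by column in base 16:
  8-1 → 7
  f-3 → c
  0-9 → 7 (borrow)
  d-0-1 → c
  8-3 → 5
  f-0 → f
  b-0 → b

0xbf5c7c7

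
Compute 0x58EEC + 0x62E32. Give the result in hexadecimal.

Add column by column in base 16, right to left:
  C+2 = E
  E+3 = 1 carry 1
  E+E+1 = D carry 1
  8+2+1 = B
  5+6 = B

0xBBD1E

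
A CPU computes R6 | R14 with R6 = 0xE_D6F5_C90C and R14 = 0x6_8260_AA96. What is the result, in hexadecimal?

OR each hex digit independently (no carries):
  E|6=E, D|8=D, 6|2=6, F|6=F, 5|0=5, C|A=E, 9|A=B, 0|9=9, C|6=E

0xED6F5EB9E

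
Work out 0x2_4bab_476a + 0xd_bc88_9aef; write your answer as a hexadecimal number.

0x100833e259

Add column by column in base 16, right to left:
  a+f = 9 carry 1
  6+e+1 = 5 carry 1
  7+a+1 = 2 carry 1
  4+9+1 = e
  b+8 = 3 carry 1
  a+8+1 = 3 carry 1
  b+c+1 = 8 carry 1
  4+b+1 = 0 carry 1
  2+d+1 = 0 carry 1
  final carry 1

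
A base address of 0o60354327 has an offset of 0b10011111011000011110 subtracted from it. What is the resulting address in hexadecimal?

0xb7e2b9

0o60354327 = 0xc1d8d7 in hexadecimal.
0b10011111011000011110 = 0x9f61e in hexadecimal.
Subtract column by column in base 16:
  7-e → 9 (borrow)
  d-1-1 → b
  8-6 → 2
  d-f → e (borrow)
  1-9-1 → 7 (borrow)
  c-0-1 → b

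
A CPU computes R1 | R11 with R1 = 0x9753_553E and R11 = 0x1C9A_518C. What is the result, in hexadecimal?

0x9FDB55BE

OR each hex digit independently (no carries):
  9|1=9, 7|C=F, 5|9=D, 3|A=B, 5|5=5, 5|1=5, 3|8=B, E|C=E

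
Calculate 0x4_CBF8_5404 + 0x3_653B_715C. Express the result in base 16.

0x83133C560

Add column by column in base 16, right to left:
  4+C = 0 carry 1
  0+5+1 = 6
  4+1 = 5
  5+7 = C
  8+B = 3 carry 1
  F+3+1 = 3 carry 1
  B+5+1 = 1 carry 1
  C+6+1 = 3 carry 1
  4+3+1 = 8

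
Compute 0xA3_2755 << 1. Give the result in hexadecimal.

0x1464EAA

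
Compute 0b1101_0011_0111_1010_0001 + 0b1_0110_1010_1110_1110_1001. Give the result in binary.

0b1000111110011010001010

Add column by column in base 2, right to left:
  1+1 = 0 carry 1
  0+0+1 = 1
  0+0 = 0
  0+1 = 1
  0+0 = 0
  1+1 = 0 carry 1
  0+1+1 = 0 carry 1
  1+1+1 = 1 carry 1
  1+0+1 = 0 carry 1
  1+1+1 = 1 carry 1
  1+1+1 = 1 carry 1
  0+1+1 = 0 carry 1
  1+0+1 = 0 carry 1
  1+1+1 = 1 carry 1
  0+0+1 = 1
  0+1 = 1
  1+0 = 1
  0+1 = 1
  1+1 = 0 carry 1
  1+0+1 = 0 carry 1
  0+1+1 = 0 carry 1
  final carry 1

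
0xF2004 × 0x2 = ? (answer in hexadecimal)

0x1E4008

Multiply each base-16 digit by 2, carrying:
  4×2 = 8 → write 8
  0×2 = 0 → write 0
  0×2 = 0 → write 0
  2×2 = 4 → write 4
  F×2 = 30 → write E carry 1
  remaining carry: 1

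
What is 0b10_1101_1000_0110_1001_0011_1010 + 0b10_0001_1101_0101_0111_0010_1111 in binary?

0b100111101011100000001101001

Add column by column in base 2, right to left:
  0+1 = 1
  1+1 = 0 carry 1
  0+1+1 = 0 carry 1
  1+1+1 = 1 carry 1
  1+0+1 = 0 carry 1
  1+1+1 = 1 carry 1
  0+0+1 = 1
  0+0 = 0
  1+1 = 0 carry 1
  0+1+1 = 0 carry 1
  0+1+1 = 0 carry 1
  1+0+1 = 0 carry 1
  0+1+1 = 0 carry 1
  1+0+1 = 0 carry 1
  1+1+1 = 1 carry 1
  0+0+1 = 1
  0+1 = 1
  0+0 = 0
  0+1 = 1
  1+1 = 0 carry 1
  1+1+1 = 1 carry 1
  0+0+1 = 1
  1+0 = 1
  1+0 = 1
  0+0 = 0
  1+1 = 0 carry 1
  final carry 1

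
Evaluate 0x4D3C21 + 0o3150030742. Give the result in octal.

0o3173267003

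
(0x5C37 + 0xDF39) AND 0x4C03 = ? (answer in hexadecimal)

0x800

Add column by column in base 16, right to left:
  7+9 = 0 carry 1
  3+3+1 = 7
  C+F = B carry 1
  5+D+1 = 3 carry 1
  final carry 1
Sum = 0x13B70; now AND with 0x4C03:
  1&0=0, 3&4=0, B&C=8, 7&0=0, 0&3=0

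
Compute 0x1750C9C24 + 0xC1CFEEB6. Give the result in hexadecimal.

Add column by column in base 16, right to left:
  4+6 = A
  2+B = D
  C+E = A carry 1
  9+E+1 = 8 carry 1
  C+F+1 = C carry 1
  0+C+1 = D
  5+1 = 6
  7+C = 3 carry 1
  1+0+1 = 2

0x236DC8ADA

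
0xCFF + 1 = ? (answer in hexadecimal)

0xD00

The trailing 2 digits are F (max in base 16), so adding 1 cascades: they roll to 0 and the next digit up increments.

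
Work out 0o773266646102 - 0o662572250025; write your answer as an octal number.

Subtract column by column in base 8:
  2-5 → 5 (borrow)
  0-2-1 → 5 (borrow)
  1-0-1 → 0
  6-0 → 6
  4-5 → 7 (borrow)
  6-2-1 → 3
  6-2 → 4
  6-7 → 7 (borrow)
  2-5-1 → 4 (borrow)
  3-2-1 → 0
  7-6 → 1
  7-6 → 1

0o110474376055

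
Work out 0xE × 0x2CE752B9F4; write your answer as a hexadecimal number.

0x274A6862B58

Multiply each base-16 digit by 14, carrying:
  4×14 = 56 → write 8 carry 3
  F×14+3 = 213 → write 5 carry 13
  9×14+13 = 139 → write B carry 8
  B×14+8 = 162 → write 2 carry 10
  2×14+10 = 38 → write 6 carry 2
  5×14+2 = 72 → write 8 carry 4
  7×14+4 = 102 → write 6 carry 6
  E×14+6 = 202 → write A carry 12
  C×14+12 = 180 → write 4 carry 11
  2×14+11 = 39 → write 7 carry 2
  remaining carry: 2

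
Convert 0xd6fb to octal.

Expand each hex digit to 4 bits: d=1101 6=0110 f=1111 b=1011.
Group the bits in threes: 001 101 011 011 111 011 → 153373.

0o153373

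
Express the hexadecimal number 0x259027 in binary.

Expand each hex digit to 4 bits: 2=0010 5=0101 9=1001 0=0000 2=0010 7=0111.

0b1001011001000000100111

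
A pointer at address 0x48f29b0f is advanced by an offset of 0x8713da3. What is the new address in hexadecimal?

Add column by column in base 16, right to left:
  f+3 = 2 carry 1
  0+a+1 = b
  b+d = 8 carry 1
  9+3+1 = d
  2+1 = 3
  f+7 = 6 carry 1
  8+8+1 = 1 carry 1
  4+0+1 = 5

0x5163d8b2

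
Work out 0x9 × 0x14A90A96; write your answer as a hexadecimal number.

0xB9F15F46

Multiply each base-16 digit by 9, carrying:
  6×9 = 54 → write 6 carry 3
  9×9+3 = 84 → write 4 carry 5
  A×9+5 = 95 → write F carry 5
  0×9+5 = 5 → write 5
  9×9 = 81 → write 1 carry 5
  A×9+5 = 95 → write F carry 5
  4×9+5 = 41 → write 9 carry 2
  1×9+2 = 11 → write B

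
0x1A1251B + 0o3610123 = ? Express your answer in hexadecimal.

0o3610123 = 0xF1053 in hexadecimal.
Add column by column in base 16, right to left:
  B+3 = E
  1+5 = 6
  5+0 = 5
  2+1 = 3
  1+F = 0 carry 1
  A+0+1 = B
  1+0 = 1

0x1B0356E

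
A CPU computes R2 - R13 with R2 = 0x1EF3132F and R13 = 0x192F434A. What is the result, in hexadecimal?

0x5C3CFE5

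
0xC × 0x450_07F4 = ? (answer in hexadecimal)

Multiply each base-16 digit by 12, carrying:
  4×12 = 48 → write 0 carry 3
  F×12+3 = 183 → write 7 carry 11
  7×12+11 = 95 → write F carry 5
  0×12+5 = 5 → write 5
  0×12 = 0 → write 0
  5×12 = 60 → write C carry 3
  4×12+3 = 51 → write 3 carry 3
  remaining carry: 3

0x33C05F70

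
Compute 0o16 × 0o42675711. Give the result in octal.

Multiply each base-8 digit by 14, carrying:
  1×14 = 14 → write 6 carry 1
  1×14+1 = 15 → write 7 carry 1
  7×14+1 = 99 → write 3 carry 12
  5×14+12 = 82 → write 2 carry 10
  7×14+10 = 108 → write 4 carry 13
  6×14+13 = 97 → write 1 carry 12
  2×14+12 = 40 → write 0 carry 5
  4×14+5 = 61 → write 5 carry 7
  remaining carry: 7

0o750142376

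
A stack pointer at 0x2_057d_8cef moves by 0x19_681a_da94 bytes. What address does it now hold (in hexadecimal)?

Add column by column in base 16, right to left:
  f+4 = 3 carry 1
  e+9+1 = 8 carry 1
  c+a+1 = 7 carry 1
  8+d+1 = 6 carry 1
  d+a+1 = 8 carry 1
  7+1+1 = 9
  5+8 = d
  0+6 = 6
  2+9 = b
  0+1 = 1

0x1b6d986783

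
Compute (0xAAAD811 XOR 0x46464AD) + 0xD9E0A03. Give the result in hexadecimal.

First 0xAAAD811 XOR 0x46464AD = 0xECEBCBC.
Add column by column in base 16, right to left:
  C+3 = F
  B+0 = B
  C+A = 6 carry 1
  B+0+1 = C
  E+E = C carry 1
  C+9+1 = 6 carry 1
  E+D+1 = C carry 1
  final carry 1

0x1C6CC6BF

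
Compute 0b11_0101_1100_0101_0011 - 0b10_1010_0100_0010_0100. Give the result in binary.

0b1011100000101111

Subtract column by column in base 2:
  1-0 → 1
  1-0 → 1
  0-1 → 1 (borrow)
  0-0-1 → 1 (borrow)
  1-0-1 → 0
  0-1 → 1 (borrow)
  1-0-1 → 0
  0-0 → 0
  0-0 → 0
  0-0 → 0
  1-1 → 0
  1-0 → 1
  1-0 → 1
  0-1 → 1 (borrow)
  1-0-1 → 0
  0-1 → 1 (borrow)
  1-0-1 → 0
  1-1 → 0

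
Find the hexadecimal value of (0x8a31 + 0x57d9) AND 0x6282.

Add column by column in base 16, right to left:
  1+9 = a
  3+d = 0 carry 1
  a+7+1 = 2 carry 1
  8+5+1 = e
Sum = 0xe20a; now AND with 0x6282:
  e&6=6, 2&2=2, 0&8=0, a&2=2

0x6202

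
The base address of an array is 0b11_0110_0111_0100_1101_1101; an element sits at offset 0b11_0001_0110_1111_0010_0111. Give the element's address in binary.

0b11001111110010000000100

Add column by column in base 2, right to left:
  1+1 = 0 carry 1
  0+1+1 = 0 carry 1
  1+1+1 = 1 carry 1
  1+0+1 = 0 carry 1
  1+0+1 = 0 carry 1
  0+1+1 = 0 carry 1
  1+0+1 = 0 carry 1
  1+0+1 = 0 carry 1
  0+1+1 = 0 carry 1
  0+1+1 = 0 carry 1
  1+1+1 = 1 carry 1
  0+1+1 = 0 carry 1
  1+0+1 = 0 carry 1
  1+1+1 = 1 carry 1
  1+1+1 = 1 carry 1
  0+0+1 = 1
  0+1 = 1
  1+0 = 1
  1+0 = 1
  0+0 = 0
  1+1 = 0 carry 1
  1+1+1 = 1 carry 1
  final carry 1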